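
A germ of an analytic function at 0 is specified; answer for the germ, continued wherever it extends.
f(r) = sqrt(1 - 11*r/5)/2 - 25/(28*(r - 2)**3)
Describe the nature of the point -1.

The point is a regular point.

Denominator factors: r - 2 = -3 at r = -1 — none vanishes.
Branch term sqrt(1 - r/(5/11)): argument at -1 is 16/5, nonzero, so -1 is not its branch point (a point on a principal cut is still regular for the continued germ).
So the germ continues analytically to -1.


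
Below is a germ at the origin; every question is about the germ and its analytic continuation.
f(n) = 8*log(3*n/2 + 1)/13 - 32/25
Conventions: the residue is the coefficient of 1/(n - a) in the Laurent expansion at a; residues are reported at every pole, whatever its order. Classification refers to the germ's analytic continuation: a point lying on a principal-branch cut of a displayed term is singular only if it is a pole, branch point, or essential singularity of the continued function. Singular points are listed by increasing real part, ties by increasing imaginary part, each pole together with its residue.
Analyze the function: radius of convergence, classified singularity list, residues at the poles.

Radius of convergence at 0: 2/3.
At -2/3: a logarithmic branch point.

Branch term (8/13)*log(1 - n/(-2/3)): its argument vanishes at n = -2/3, a logarithmic branch point, modulus 2/3.
The radius of convergence is the smallest modulus among the singular points: 2/3.


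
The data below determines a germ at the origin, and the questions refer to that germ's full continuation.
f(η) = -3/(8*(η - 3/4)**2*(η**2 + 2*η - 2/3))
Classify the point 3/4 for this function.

The denominator factor η - 3/4 vanishes at 3/4 and appears to the power 2; the numerator there equals -3/8, nonzero, and no other factor vanishes.
Hence a pole whose order is the multiplicity, 2.

The point is a pole of order 2.


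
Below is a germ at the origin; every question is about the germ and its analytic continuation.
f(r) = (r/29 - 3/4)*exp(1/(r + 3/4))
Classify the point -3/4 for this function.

The exponent 1/(r - (-3/4)) has a pole at -3/4, so exp(1/(r - (-3/4))) takes every nonzero value near it: an essential singularity (not a pole of any order).

The point is an essential singularity.


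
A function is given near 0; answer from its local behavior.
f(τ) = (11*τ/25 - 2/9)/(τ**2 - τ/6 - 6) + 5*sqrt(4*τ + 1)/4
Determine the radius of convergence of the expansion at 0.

The radius of convergence is 1/4.

Denominator factor (τ**2 - τ/6 - 6): discriminant 865/36, real irrational roots 1/12 + (1/12)*sqrt(865) and 1/12 - (1/12)*sqrt(865); poles of order 1, moduli 1/12 + (1/12)*sqrt(865) and -1/12 + (1/12)*sqrt(865).
Branch term (5/4)*sqrt(1 - τ/(-1/4)): its argument vanishes at τ = -1/4, a square-root branch point, modulus 1/4.
The radius of convergence is the smallest modulus among the singular points: 1/4.


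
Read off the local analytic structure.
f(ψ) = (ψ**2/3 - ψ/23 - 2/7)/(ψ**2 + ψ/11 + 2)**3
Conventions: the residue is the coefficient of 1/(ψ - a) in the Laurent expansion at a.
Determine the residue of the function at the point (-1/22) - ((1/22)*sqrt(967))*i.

The factor ψ**2 + ψ/11 + 2 splits as (ψ - a)(ψ - a') with a = (-1/22) - ((1/22)*sqrt(967))*i, a' = (-1/22) + ((1/22)*sqrt(967))*i. At the order-3 pole a set g(ψ) = (ψ - a)^3*f(ψ) = [ψ**2/3 - ψ/23 - 2/7] / (ψ - a')^3.
Order-3 pole: residue = g''(a)/2; g''((-1/22) - ((1/22)*sqrt(967))*i) = -((56993420/436743603429)*sqrt(967))*i, so the residue is -((28496710/436743603429)*sqrt(967))*i.

The residue is -((28496710/436743603429)*sqrt(967))*i.


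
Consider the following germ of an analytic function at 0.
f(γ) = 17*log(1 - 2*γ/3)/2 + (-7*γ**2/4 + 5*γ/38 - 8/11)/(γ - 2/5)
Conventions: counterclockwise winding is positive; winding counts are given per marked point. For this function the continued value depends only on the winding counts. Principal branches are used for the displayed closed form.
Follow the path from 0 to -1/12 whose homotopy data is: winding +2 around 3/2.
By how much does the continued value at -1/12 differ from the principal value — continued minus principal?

The rational part is single-valued and drops out of the difference; each branch term changes only by its own monodromy.
(17/2)*log(1 - γ/(3/2)): each positive loop around 3/2 adds 2*pi*i to the log, so winding +2 contributes (17/2)*(2)*2*pi*i = (34)*pi*i.
Summing the contributions at γ = -1/12 gives (34)*pi*i.

Continued minus principal equals (34)*pi*i.


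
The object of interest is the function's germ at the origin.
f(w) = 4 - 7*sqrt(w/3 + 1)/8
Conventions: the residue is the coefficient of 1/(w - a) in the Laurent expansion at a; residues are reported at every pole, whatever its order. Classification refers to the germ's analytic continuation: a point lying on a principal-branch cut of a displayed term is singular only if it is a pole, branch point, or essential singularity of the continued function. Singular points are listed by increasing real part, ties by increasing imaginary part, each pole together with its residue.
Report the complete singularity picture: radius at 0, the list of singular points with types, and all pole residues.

Radius of convergence at 0: 3.
At -3: an algebraic (square-root) branch point.

Branch term (-7/8)*sqrt(1 - w/(-3)): its argument vanishes at w = -3, a square-root branch point, modulus 3.
The radius of convergence is the smallest modulus among the singular points: 3.


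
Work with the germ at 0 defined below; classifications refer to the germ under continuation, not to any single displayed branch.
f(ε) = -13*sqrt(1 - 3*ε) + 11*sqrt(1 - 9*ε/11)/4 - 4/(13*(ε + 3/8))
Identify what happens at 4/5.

The point is a regular point.

Denominator factors: ε + 3/8 = 47/40 at ε = 4/5 — none vanishes.
Branch term sqrt(1 - ε/(11/9)): argument at 4/5 is 19/55, nonzero, so 4/5 is not its branch point (a point on a principal cut is still regular for the continued germ).
Branch term sqrt(1 - ε/(1/3)): argument at 4/5 is -7/5, nonzero, so 4/5 is not its branch point (a point on a principal cut is still regular for the continued germ).
So the germ continues analytically to 4/5.


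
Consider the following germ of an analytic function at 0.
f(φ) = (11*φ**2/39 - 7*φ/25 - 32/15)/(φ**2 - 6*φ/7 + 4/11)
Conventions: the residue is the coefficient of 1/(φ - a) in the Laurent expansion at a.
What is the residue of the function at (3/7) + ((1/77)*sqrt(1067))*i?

The residue is (-87/4550) + ((107603/1324050)*sqrt(1067))*i.

The factor φ**2 - 6*φ/7 + 4/11 splits as (φ - a)(φ - a') with a = (3/7) + ((1/77)*sqrt(1067))*i, a' = (3/7) - ((1/77)*sqrt(1067))*i. At the order-1 pole a set g(φ) = (φ - a)*f(φ) = [11*φ**2/39 - 7*φ/25 - 32/15] / (φ - a').
Simple pole: residue = g(a) at a = (3/7) + ((1/77)*sqrt(1067))*i, which is (-87/4550) + ((107603/1324050)*sqrt(1067))*i.


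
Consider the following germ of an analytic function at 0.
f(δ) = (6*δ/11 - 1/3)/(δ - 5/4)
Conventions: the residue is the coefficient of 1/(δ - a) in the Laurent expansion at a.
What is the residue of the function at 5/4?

The residue is 23/66.

At the order-1 pole 5/4 set g(δ) = (δ - (5/4))*f(δ) = 6*δ/11 - 1/3.
Simple pole: residue = g(a) at a = 5/4, which is 23/66.


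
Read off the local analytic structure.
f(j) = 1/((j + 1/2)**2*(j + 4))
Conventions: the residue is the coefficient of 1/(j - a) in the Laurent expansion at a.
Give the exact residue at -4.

The residue is 4/49.

At the order-1 pole -4 set g(j) = (j - (-4))*f(j) = (j + 1/2)**(-2).
Simple pole: residue = g(a) at a = -4, which is 4/49.


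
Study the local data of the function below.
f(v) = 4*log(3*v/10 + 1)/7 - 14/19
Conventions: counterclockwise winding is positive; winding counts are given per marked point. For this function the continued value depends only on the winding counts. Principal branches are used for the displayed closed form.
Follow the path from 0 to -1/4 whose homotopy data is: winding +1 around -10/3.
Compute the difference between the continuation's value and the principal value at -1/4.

Continued minus principal equals (8/7)*pi*i.

The rational part is single-valued and drops out of the difference; each branch term changes only by its own monodromy.
(4/7)*log(1 - v/(-10/3)): each positive loop around -10/3 adds 2*pi*i to the log, so winding +1 contributes (4/7)*(1)*2*pi*i = (8/7)*pi*i.
Summing the contributions at v = -1/4 gives (8/7)*pi*i.


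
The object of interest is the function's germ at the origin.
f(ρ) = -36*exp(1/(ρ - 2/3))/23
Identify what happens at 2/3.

The point is an essential singularity.

The exponent 1/(ρ - (2/3)) has a pole at 2/3, so exp(1/(ρ - (2/3))) takes every nonzero value near it: an essential singularity (not a pole of any order).


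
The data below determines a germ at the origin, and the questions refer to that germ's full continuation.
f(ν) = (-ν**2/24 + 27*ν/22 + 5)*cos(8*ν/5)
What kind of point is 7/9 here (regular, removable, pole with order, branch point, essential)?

The point is a regular point.

There is no denominator, hence no pole anywhere.
The factor cos(8*ν/5) is entire.
So the germ continues analytically to 7/9.


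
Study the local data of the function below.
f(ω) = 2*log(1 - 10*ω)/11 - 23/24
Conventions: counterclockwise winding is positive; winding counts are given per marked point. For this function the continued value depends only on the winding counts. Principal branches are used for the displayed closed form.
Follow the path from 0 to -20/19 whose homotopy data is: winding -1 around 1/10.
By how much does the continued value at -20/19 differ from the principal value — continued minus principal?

The rational part is single-valued and drops out of the difference; each branch term changes only by its own monodromy.
(2/11)*log(1 - ω/(1/10)): each positive loop around 1/10 adds 2*pi*i to the log, so winding -1 contributes (2/11)*(-1)*2*pi*i = -(4/11)*pi*i.
Summing the contributions at ω = -20/19 gives -(4/11)*pi*i.

Continued minus principal equals -(4/11)*pi*i.


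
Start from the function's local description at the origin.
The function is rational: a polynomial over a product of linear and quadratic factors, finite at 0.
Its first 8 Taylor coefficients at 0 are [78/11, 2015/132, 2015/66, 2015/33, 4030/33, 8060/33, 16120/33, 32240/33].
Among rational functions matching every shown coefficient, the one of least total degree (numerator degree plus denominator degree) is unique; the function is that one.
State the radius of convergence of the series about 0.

No rational of total degree below 2 reproduces all 8 coefficients; solving the [1/1] Pade equations on them gives f(χ) = (-13*χ/24 - 39/11)/(χ - 1/2), whose expansion matches every shown term.
Denominator factor (χ - 1/2): pole of order 1 at 1/2, modulus 1/2.
The radius of convergence is the smallest modulus among the singular points: 1/2.

The radius of convergence is 1/2.


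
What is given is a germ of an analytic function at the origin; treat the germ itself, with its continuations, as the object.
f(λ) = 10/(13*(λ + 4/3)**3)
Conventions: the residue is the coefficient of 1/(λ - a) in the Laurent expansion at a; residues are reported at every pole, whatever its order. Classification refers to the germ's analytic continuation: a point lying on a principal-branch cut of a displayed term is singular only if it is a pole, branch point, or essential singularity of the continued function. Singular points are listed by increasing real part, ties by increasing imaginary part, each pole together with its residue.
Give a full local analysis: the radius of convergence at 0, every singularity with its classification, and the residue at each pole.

Radius of convergence at 0: 4/3.
At -4/3: a pole of order 3; residue 0.

Denominator factor (λ + 4/3)^3: pole of order 3 at -4/3, modulus 4/3.
The radius of convergence is the smallest modulus among the singular points: 4/3.
At the order-3 pole -4/3 set g(λ) = (λ - (-4/3))^3*f(λ) = 10/13.
Order-3 pole: residue = g''(a)/2; g''(-4/3) = 0, so the residue is 0.


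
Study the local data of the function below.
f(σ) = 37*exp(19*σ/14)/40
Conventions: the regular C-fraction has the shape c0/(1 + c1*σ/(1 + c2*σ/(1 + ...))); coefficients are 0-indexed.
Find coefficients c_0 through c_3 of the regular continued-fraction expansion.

Taylor coefficients (expand at 0): a_0 = 37/40, a_1 = 703/560, a_2 = 13357/15680, a_3 = 253783/658560.
c0 = a_0 = 37/40. Peel one level at a time: if S = 1 + c*σ/S' with S'(0) = 1, then c is the σ-coefficient of S and S' = c*σ/(S - 1).
S_1 = c0/f = 1 + (-19/14)*σ + (361/392)*σ^2 + ...; c1 = -19/14.
S_2 = c1*σ/(S_1 - 1) = 1 + (19/28)*σ + (361/2352)*σ^2 + ...; c2 = 19/28.
S_3 = c2*σ/(S_2 - 1) = 1 + (-19/84)*σ + ...; c3 = -19/84.

The regular C-fraction coefficients are [37/40, -19/14, 19/28, -19/84].


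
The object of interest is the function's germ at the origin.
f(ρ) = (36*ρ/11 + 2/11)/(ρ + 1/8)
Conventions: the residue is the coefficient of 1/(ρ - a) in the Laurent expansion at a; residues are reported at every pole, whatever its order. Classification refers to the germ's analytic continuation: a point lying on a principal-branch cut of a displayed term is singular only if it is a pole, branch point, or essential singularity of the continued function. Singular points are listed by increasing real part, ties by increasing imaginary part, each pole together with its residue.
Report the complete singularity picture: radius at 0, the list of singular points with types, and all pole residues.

Denominator factor (ρ + 1/8): pole of order 1 at -1/8, modulus 1/8.
The radius of convergence is the smallest modulus among the singular points: 1/8.
At the order-1 pole -1/8 set g(ρ) = (ρ - (-1/8))*f(ρ) = 36*ρ/11 + 2/11.
Simple pole: residue = g(a) at a = -1/8, which is -5/22.

Radius of convergence at 0: 1/8.
At -1/8: a pole of order 1; residue -5/22.


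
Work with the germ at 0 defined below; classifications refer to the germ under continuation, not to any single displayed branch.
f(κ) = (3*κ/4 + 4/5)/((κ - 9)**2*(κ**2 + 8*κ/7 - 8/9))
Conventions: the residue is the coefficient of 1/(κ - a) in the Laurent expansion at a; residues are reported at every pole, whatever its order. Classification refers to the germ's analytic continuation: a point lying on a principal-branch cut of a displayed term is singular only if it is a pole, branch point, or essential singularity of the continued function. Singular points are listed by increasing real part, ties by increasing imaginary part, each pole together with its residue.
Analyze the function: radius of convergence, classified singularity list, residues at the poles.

Radius of convergence at 0: -4/7 + (2/21)*sqrt(134).
At -4/7 - (2/21)*sqrt(134): a pole of order 1; residue 90909/19363000 - (323001/1297321000)*sqrt(134).
At -4/7 + (2/21)*sqrt(134): a pole of order 1; residue 90909/19363000 + (323001/1297321000)*sqrt(134).
At 9: a pole of order 2; residue -90909/9681500.


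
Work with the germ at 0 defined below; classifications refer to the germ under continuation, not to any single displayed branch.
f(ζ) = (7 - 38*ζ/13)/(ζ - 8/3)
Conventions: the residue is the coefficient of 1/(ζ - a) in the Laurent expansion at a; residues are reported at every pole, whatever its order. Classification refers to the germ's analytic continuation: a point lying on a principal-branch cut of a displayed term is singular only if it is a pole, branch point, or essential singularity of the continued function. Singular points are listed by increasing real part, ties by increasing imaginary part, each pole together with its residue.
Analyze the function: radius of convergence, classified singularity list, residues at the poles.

Radius of convergence at 0: 8/3.
At 8/3: a pole of order 1; residue -31/39.

Denominator factor (ζ - 8/3): pole of order 1 at 8/3, modulus 8/3.
The radius of convergence is the smallest modulus among the singular points: 8/3.
At the order-1 pole 8/3 set g(ζ) = (ζ - (8/3))*f(ζ) = 7 - 38*ζ/13.
Simple pole: residue = g(a) at a = 8/3, which is -31/39.


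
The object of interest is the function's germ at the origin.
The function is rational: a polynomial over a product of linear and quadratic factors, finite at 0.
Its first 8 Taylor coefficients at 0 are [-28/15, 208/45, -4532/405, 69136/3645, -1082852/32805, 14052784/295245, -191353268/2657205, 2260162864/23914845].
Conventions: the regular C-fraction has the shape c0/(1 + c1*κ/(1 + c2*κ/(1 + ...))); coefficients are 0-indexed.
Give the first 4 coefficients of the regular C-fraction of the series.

The regular C-fraction coefficients are [-28/15, 52/21, -181/3276, 299383/9412].


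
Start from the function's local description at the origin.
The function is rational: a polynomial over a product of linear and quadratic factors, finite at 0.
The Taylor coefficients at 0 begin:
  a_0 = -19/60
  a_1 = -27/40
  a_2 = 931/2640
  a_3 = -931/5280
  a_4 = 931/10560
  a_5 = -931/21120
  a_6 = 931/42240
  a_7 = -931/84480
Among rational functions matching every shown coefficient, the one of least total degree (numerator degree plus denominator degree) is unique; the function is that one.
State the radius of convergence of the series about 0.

No rational of total degree below 3 reproduces all 8 coefficients; solving the [2/1] Pade equations on them gives f(x) = (x**2/33 - 5*x/3 - 19/30)/(x + 2), whose expansion matches every shown term.
Denominator factor (x + 2): pole of order 1 at -2, modulus 2.
The radius of convergence is the smallest modulus among the singular points: 2.

The radius of convergence is 2.


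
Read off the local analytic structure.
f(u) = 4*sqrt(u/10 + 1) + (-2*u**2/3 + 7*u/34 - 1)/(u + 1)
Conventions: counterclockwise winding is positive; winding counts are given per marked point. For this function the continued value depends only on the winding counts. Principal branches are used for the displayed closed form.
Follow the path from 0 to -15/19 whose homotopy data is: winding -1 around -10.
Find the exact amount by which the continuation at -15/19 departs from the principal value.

Continued minus principal equals -(4/19)*sqrt(1330).

The rational part is single-valued and drops out of the difference; each branch term changes only by its own monodromy.
(4)*sqrt(1 - u/(-10)): winding -1 is odd, the square root flips sign, contributing -2*(4)*sqrt(1 - (-15/19)/(-10)) = -2*(4)*sqrt(35/38) = -(4/19)*sqrt(1330).
Summing the contributions at u = -15/19 gives -(4/19)*sqrt(1330).


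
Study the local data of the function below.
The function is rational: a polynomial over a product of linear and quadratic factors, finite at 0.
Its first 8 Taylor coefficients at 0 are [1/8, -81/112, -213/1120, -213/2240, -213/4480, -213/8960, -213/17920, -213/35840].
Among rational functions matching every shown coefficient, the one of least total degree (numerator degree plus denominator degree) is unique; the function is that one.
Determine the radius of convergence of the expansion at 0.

The radius of convergence is 2.

No rational of total degree below 3 reproduces all 8 coefficients; solving the [2/1] Pade equations on them gives f(x) = (-12*x**2/35 + 11*x/7 - 1/4)/(x - 2), whose expansion matches every shown term.
Denominator factor (x - 2): pole of order 1 at 2, modulus 2.
The radius of convergence is the smallest modulus among the singular points: 2.


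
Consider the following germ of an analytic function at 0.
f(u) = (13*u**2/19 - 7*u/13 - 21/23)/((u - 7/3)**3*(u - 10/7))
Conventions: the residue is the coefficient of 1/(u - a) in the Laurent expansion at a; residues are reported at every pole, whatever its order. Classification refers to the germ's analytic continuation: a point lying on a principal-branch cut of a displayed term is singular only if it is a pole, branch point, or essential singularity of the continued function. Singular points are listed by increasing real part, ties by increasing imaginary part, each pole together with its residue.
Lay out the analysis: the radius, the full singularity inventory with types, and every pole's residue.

Denominator factor (u - 7/3)^3: pole of order 3 at 7/3, modulus 7/3.
Denominator factor (u - 10/7): pole of order 1 at 10/7, modulus 10/7.
The radius of convergence is the smallest modulus among the singular points: 10/7.
At the order-1 pole 10/7 set g(u) = (u - (10/7))*f(u) = (13*u**2/19 - 7*u/13 - 21/23)/(u - 7/3)**3.
Simple pole: residue = g(a) at a = 10/7, which is 15043077/38965979.
At the order-3 pole 7/3 set g(u) = (u - (7/3))^3*f(u) = (13*u**2/19 - 7*u/13 - 21/23)/(u - 10/7).
Order-3 pole: residue = g''(a)/2; g''(7/3) = -30086154/38965979, so the residue is -15043077/38965979.
List the singular points by increasing real part (a conjugate pair: the negative imaginary part first).

Radius of convergence at 0: 10/7.
At 10/7: a pole of order 1; residue 15043077/38965979.
At 7/3: a pole of order 3; residue -15043077/38965979.


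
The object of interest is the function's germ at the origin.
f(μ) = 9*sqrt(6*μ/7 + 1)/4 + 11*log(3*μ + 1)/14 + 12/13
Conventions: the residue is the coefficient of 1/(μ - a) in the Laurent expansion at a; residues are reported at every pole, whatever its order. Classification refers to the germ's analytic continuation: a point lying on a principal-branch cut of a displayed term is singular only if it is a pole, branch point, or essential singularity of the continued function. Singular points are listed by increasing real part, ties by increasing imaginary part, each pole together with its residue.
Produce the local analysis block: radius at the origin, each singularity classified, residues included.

Branch term (11/14)*log(1 - μ/(-1/3)): its argument vanishes at μ = -1/3, a logarithmic branch point, modulus 1/3.
Branch term (9/4)*sqrt(1 - μ/(-7/6)): its argument vanishes at μ = -7/6, a square-root branch point, modulus 7/6.
The radius of convergence is the smallest modulus among the singular points: 1/3.
List the singular points by increasing real part (a conjugate pair: the negative imaginary part first).

Radius of convergence at 0: 1/3.
At -7/6: an algebraic (square-root) branch point.
At -1/3: a logarithmic branch point.


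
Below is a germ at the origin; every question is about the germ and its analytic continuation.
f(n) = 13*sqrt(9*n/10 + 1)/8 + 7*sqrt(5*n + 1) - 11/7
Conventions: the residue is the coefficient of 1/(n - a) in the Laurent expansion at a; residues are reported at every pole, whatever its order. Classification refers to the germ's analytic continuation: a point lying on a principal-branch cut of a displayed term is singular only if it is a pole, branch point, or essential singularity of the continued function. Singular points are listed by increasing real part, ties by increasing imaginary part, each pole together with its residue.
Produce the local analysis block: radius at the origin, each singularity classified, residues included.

Branch term (7)*sqrt(1 - n/(-1/5)): its argument vanishes at n = -1/5, a square-root branch point, modulus 1/5.
Branch term (13/8)*sqrt(1 - n/(-10/9)): its argument vanishes at n = -10/9, a square-root branch point, modulus 10/9.
The radius of convergence is the smallest modulus among the singular points: 1/5.
List the singular points by increasing real part (a conjugate pair: the negative imaginary part first).

Radius of convergence at 0: 1/5.
At -10/9: an algebraic (square-root) branch point.
At -1/5: an algebraic (square-root) branch point.


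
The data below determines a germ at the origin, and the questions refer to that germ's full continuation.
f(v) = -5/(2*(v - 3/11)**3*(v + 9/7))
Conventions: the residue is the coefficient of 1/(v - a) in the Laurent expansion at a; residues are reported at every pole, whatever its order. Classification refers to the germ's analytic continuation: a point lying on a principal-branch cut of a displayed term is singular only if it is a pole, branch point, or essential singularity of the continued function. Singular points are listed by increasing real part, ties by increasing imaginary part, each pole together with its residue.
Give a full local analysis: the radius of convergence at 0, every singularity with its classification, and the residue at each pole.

Radius of convergence at 0: 3/11.
At -9/7: a pole of order 1; residue 456533/691200.
At 3/11: a pole of order 3; residue -456533/691200.

Denominator factor (v + 9/7): pole of order 1 at -9/7, modulus 9/7.
Denominator factor (v - 3/11)^3: pole of order 3 at 3/11, modulus 3/11.
The radius of convergence is the smallest modulus among the singular points: 3/11.
At the order-1 pole -9/7 set g(v) = (v - (-9/7))*f(v) = -5/(2*(v - 3/11)**3).
Simple pole: residue = g(a) at a = -9/7, which is 456533/691200.
At the order-3 pole 3/11 set g(v) = (v - (3/11))^3*f(v) = -5/(2*(v + 9/7)).
Order-3 pole: residue = g''(a)/2; g''(3/11) = -456533/345600, so the residue is -456533/691200.
List the singular points by increasing real part (a conjugate pair: the negative imaginary part first).


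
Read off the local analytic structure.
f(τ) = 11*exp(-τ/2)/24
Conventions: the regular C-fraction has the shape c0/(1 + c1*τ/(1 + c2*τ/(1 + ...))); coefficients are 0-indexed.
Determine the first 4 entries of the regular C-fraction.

Taylor coefficients (expand at 0): a_0 = 11/24, a_1 = -11/48, a_2 = 11/192, a_3 = -11/1152.
c0 = a_0 = 11/24. Peel one level at a time: if S = 1 + c*τ/S' with S'(0) = 1, then c is the τ-coefficient of S and S' = c*τ/(S - 1).
S_1 = c0/f = 1 + (1/2)*τ + (1/8)*τ^2 + ...; c1 = 1/2.
S_2 = c1*τ/(S_1 - 1) = 1 + (-1/4)*τ + (1/48)*τ^2 + ...; c2 = -1/4.
S_3 = c2*τ/(S_2 - 1) = 1 + (1/12)*τ + ...; c3 = 1/12.

The regular C-fraction coefficients are [11/24, 1/2, -1/4, 1/12].


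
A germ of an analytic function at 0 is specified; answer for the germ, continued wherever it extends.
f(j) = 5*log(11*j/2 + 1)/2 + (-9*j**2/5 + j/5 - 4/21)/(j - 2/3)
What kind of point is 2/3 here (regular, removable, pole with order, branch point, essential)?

The point is a pole of order 1.

The denominator factor j - 2/3 vanishes at 2/3 and appears to the power 1; the numerator there equals -6/7, nonzero, and no other factor vanishes.
The branch terms are analytic at this point.
Hence a pole whose order is the multiplicity, 1.


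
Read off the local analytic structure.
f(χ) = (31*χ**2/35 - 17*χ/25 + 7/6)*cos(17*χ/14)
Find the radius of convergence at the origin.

The factor cos(17*χ/14) is entire and contributes no finite singular point.
The polynomial part has no poles.
No finite singular points: the Taylor series at 0 converges everywhere.

The radius of convergence is infinite.


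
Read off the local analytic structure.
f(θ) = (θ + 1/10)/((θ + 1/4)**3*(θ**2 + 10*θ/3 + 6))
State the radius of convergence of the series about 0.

The radius of convergence is 1/4.

Denominator factor (θ + 1/4)^3: pole of order 3 at -1/4, modulus 1/4.
Denominator factor (θ**2 + 10*θ/3 + 6): discriminant -116/9, complex-conjugate roots (-5/3) + ((1/3)*sqrt(29))*i and (-5/3) - ((1/3)*sqrt(29))*i; poles of order 1, moduli sqrt(6) and sqrt(6).
The radius of convergence is the smallest modulus among the singular points: 1/4.


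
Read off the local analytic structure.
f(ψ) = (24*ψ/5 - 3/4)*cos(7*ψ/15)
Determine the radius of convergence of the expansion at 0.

The factor cos(7*ψ/15) is entire and contributes no finite singular point.
The polynomial part has no poles.
No finite singular points: the Taylor series at 0 converges everywhere.

The radius of convergence is infinite.


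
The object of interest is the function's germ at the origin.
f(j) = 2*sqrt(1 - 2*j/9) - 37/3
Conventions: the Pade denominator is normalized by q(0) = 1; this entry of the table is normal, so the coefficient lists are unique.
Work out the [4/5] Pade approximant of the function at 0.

The Pade approximant has numerator coefficients [-31/3, 1820/459, -2393/5508, 691/74358, 1685/5353776]; denominator coefficients [1, -62/153, 91/1836, -20/12393, -35/1784592, 1/2676888].

Taylor coefficients needed (expand at 0): a_0 = -31/3, a_1 = -2/9, a_2 = -1/81, a_3 = -1/729, a_4 = -5/26244, a_5 = -7/236196, a_6 = -7/1417176, a_7 = -11/12754584, a_8 = -143/918330048, a_9 = -715/24794911296.
Write the denominator as Q(j) = 1 + q1*j + q2*j^2 + q3*j^3 + q4*j^4 + q5*j^5. Requiring Q*f - P = O(j^10) with deg P <= 4 kills the coefficients of j^5..j^9 in Q*f:
  j^5: a_5 + q1*a_4 + q2*a_3 + q3*a_2 + q4*a_1 + q5*a_0 = 0, i.e. -7/236196 + (-5/26244)*q1 + (-1/729)*q2 + (-1/81)*q3 + (-2/9)*q4 + (-31/3)*q5 = 0.
  j^6: a_6 + q1*a_5 + q2*a_4 + q3*a_3 + q4*a_2 + q5*a_1 = 0, i.e. -7/1417176 + (-7/236196)*q1 + (-5/26244)*q2 + (-1/729)*q3 + (-1/81)*q4 + (-2/9)*q5 = 0.
  j^7: a_7 + q1*a_6 + q2*a_5 + q3*a_4 + q4*a_3 + q5*a_2 = 0, i.e. -11/12754584 + (-7/1417176)*q1 + (-7/236196)*q2 + (-5/26244)*q3 + (-1/729)*q4 + (-1/81)*q5 = 0.
  j^8: a_8 + q1*a_7 + q2*a_6 + q3*a_5 + q4*a_4 + q5*a_3 = 0, i.e. -143/918330048 + (-11/12754584)*q1 + (-7/1417176)*q2 + (-7/236196)*q3 + (-5/26244)*q4 + (-1/729)*q5 = 0.
  j^9: a_9 + q1*a_8 + q2*a_7 + q3*a_6 + q4*a_5 + q5*a_4 = 0, i.e. -715/24794911296 + (-143/918330048)*q1 + (-11/12754584)*q2 + (-7/1417176)*q3 + (-7/236196)*q4 + (-5/26244)*q5 = 0.
Solving this linear system: q1 = -62/153, q2 = 91/1836, q3 = -20/12393, q4 = -35/1784592, q5 = 1/2676888.
The numerator is Q*f truncated at degree 4: P0 = a_0 = -31/3; P1 = a_1 + q1*a_0 = 1820/459; P2 = a_2 + q1*a_1 + q2*a_0 = -2393/5508; P3 = a_3 + q1*a_2 + q2*a_1 + q3*a_0 = 691/74358; P4 = a_4 + q1*a_3 + q2*a_2 + q3*a_1 + q4*a_0 = 1685/5353776.


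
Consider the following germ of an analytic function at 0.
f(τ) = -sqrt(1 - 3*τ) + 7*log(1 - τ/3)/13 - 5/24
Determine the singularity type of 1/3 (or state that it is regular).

The point is an algebraic (square-root) branch point.

The term (-1)*sqrt(1 - τ/(1/3)) has argument 1 - 1/3/(1/3) = 0 at 1/3: a square-root (algebraic, two-sheeted) branch point; the remaining terms are analytic or single-valued there.


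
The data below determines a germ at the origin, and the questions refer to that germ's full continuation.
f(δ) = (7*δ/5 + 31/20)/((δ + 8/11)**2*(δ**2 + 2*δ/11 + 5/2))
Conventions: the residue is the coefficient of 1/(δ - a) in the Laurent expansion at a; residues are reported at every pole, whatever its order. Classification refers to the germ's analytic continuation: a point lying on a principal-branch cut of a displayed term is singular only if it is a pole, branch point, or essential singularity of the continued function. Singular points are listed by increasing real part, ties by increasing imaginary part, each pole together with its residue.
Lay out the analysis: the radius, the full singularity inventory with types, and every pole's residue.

Radius of convergence at 0: 8/11.
At -8/11: a pole of order 2; residue 1385692/2457005.
At (-1/11) - ((3/22)*sqrt(134))*i: a pole of order 1; residue (-692846/2457005) + ((9475631/1975432020)*sqrt(134))*i.
At (-1/11) + ((3/22)*sqrt(134))*i: a pole of order 1; residue (-692846/2457005) - ((9475631/1975432020)*sqrt(134))*i.


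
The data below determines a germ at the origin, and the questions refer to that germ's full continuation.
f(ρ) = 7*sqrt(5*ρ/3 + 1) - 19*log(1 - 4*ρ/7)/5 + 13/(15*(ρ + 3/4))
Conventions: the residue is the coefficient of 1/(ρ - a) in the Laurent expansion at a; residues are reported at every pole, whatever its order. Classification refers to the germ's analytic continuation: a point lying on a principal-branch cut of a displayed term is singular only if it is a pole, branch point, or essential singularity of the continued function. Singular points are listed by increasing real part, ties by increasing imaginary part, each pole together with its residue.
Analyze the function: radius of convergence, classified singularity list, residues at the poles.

Radius of convergence at 0: 3/5.
At -3/4: a pole of order 1; residue 13/15.
At -3/5: an algebraic (square-root) branch point.
At 7/4: a logarithmic branch point.

Denominator factor (ρ + 3/4): pole of order 1 at -3/4, modulus 3/4.
Branch term (7)*sqrt(1 - ρ/(-3/5)): its argument vanishes at ρ = -3/5, a square-root branch point, modulus 3/5.
Branch term (-19/5)*log(1 - ρ/(7/4)): its argument vanishes at ρ = 7/4, a logarithmic branch point, modulus 7/4.
The radius of convergence is the smallest modulus among the singular points: 3/5.
The branch terms are analytic at -3/4 and contribute nothing to the residue; only the rational part matters.
At the order-1 pole -3/4 set g(ρ) = (ρ - (-3/4))*(rational part) = 13/15.
Simple pole: residue = g(a) at a = -3/4, which is 13/15.
List the singular points by increasing real part (a conjugate pair: the negative imaginary part first).


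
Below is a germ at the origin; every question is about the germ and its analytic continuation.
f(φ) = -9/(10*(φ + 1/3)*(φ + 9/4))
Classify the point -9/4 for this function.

The point is a pole of order 1.

The denominator factor φ + 9/4 vanishes at -9/4 and appears to the power 1; the numerator there equals -9/10, nonzero, and no other factor vanishes.
Hence a pole whose order is the multiplicity, 1.


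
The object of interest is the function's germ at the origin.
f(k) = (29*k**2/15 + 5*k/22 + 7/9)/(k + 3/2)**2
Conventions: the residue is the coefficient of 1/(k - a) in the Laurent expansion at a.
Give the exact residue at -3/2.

The residue is -613/110.

At the order-2 pole -3/2 set g(k) = (k - (-3/2))^2*f(k) = 29*k**2/15 + 5*k/22 + 7/9.
Order-2 pole: residue = g'(a); g'(-3/2) = -613/110, so the residue is -613/110.


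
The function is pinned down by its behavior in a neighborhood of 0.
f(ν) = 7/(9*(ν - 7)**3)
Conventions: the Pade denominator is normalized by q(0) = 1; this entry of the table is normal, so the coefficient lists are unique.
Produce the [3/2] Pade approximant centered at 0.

Taylor coefficients needed (expand at 0): a_0 = -1/441, a_1 = -1/1029, a_2 = -2/7203, a_3 = -10/151263, a_4 = -5/352947, a_5 = -1/352947.
Write the denominator as Q(ν) = 1 + q1*ν + q2*ν^2. Requiring Q*f - P = O(ν^6) with deg P <= 3 kills the coefficients of ν^4..ν^5 in Q*f:
  ν^4: a_4 + q1*a_3 + q2*a_2 = 0, i.e. -5/352947 + (-10/151263)*q1 + (-2/7203)*q2 = 0.
  ν^5: a_5 + q1*a_4 + q2*a_3 = 0, i.e. -1/352947 + (-5/352947)*q1 + (-10/151263)*q2 = 0.
Solving this linear system: q1 = -12/35, q2 = 3/98.
The numerator is Q*f truncated at degree 3: P0 = a_0 = -1/441; P1 = a_1 + q1*a_0 = -1/5145; P2 = a_2 + q1*a_1 + q2*a_0 = -1/72030; P3 = a_3 + q1*a_2 + q2*a_1 = -1/1512630.

The Pade approximant has numerator coefficients [-1/441, -1/5145, -1/72030, -1/1512630]; denominator coefficients [1, -12/35, 3/98].


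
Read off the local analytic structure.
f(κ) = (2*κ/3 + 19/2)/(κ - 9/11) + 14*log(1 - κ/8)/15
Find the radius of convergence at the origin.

The radius of convergence is 9/11.

Denominator factor (κ - 9/11): pole of order 1 at 9/11, modulus 9/11.
Branch term (14/15)*log(1 - κ/(8)): its argument vanishes at κ = 8, a logarithmic branch point, modulus 8.
The radius of convergence is the smallest modulus among the singular points: 9/11.


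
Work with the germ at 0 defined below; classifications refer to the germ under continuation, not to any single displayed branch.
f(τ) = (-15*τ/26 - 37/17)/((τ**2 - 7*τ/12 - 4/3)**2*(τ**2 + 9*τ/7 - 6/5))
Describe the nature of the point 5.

Denominator factors: τ**2 - 7*τ/12 - 4/3 = 83/4 at τ = 5; τ**2 + 9*τ/7 - 6/5 = 1058/35 at τ = 5 — none vanishes.
So the germ continues analytically to 5.

The point is a regular point.


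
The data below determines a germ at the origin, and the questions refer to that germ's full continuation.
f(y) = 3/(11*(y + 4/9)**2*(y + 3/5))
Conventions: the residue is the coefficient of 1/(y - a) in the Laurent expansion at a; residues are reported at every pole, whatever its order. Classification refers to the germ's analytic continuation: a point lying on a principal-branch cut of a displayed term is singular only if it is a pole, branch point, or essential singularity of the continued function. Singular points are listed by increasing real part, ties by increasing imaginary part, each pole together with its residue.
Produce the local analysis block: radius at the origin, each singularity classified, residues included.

Radius of convergence at 0: 4/9.
At -3/5: a pole of order 1; residue 6075/539.
At -4/9: a pole of order 2; residue -6075/539.

Denominator factor (y + 3/5): pole of order 1 at -3/5, modulus 3/5.
Denominator factor (y + 4/9)^2: pole of order 2 at -4/9, modulus 4/9.
The radius of convergence is the smallest modulus among the singular points: 4/9.
At the order-1 pole -3/5 set g(y) = (y - (-3/5))*f(y) = 3/(11*(y + 4/9)**2).
Simple pole: residue = g(a) at a = -3/5, which is 6075/539.
At the order-2 pole -4/9 set g(y) = (y - (-4/9))^2*f(y) = 3/(11*(y + 3/5)).
Order-2 pole: residue = g'(a); g'(-4/9) = -6075/539, so the residue is -6075/539.
List the singular points by increasing real part (a conjugate pair: the negative imaginary part first).


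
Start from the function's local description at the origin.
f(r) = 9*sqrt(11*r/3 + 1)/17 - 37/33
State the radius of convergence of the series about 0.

Branch term (9/17)*sqrt(1 - r/(-3/11)): its argument vanishes at r = -3/11, a square-root branch point, modulus 3/11.
The radius of convergence is the smallest modulus among the singular points: 3/11.

The radius of convergence is 3/11.


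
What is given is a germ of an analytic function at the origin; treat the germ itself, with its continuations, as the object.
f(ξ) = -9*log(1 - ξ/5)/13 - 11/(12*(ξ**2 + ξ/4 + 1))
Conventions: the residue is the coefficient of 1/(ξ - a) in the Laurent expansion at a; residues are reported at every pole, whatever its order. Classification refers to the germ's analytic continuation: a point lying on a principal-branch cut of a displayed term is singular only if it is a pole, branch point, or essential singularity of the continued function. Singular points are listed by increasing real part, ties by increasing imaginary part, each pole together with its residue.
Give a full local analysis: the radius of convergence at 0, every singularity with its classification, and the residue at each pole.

Radius of convergence at 0: 1.
At (-1/8) - ((3/8)*sqrt(7))*i: a pole of order 1; residue -((11/63)*sqrt(7))*i.
At (-1/8) + ((3/8)*sqrt(7))*i: a pole of order 1; residue ((11/63)*sqrt(7))*i.
At 5: a logarithmic branch point.

Denominator factor (ξ**2 + ξ/4 + 1): discriminant -63/16, complex-conjugate roots (-1/8) + ((3/8)*sqrt(7))*i and (-1/8) - ((3/8)*sqrt(7))*i; poles of order 1, moduli 1 and 1.
Branch term (-9/13)*log(1 - ξ/(5)): its argument vanishes at ξ = 5, a logarithmic branch point, modulus 5.
The radius of convergence is the smallest modulus among the singular points: 1.
The branch term is analytic at (-1/8) - ((3/8)*sqrt(7))*i and contributes nothing to the residue; only the rational part matters.
The factor ξ**2 + ξ/4 + 1 splits as (ξ - a)(ξ - a') with a = (-1/8) - ((3/8)*sqrt(7))*i, a' = (-1/8) + ((3/8)*sqrt(7))*i. At the order-1 pole a set g(ξ) = (ξ - a)*(rational part) = [-11/12] / (ξ - a').
Simple pole: residue = g(a) at a = (-1/8) - ((3/8)*sqrt(7))*i, which is -((11/63)*sqrt(7))*i.
The branch term is analytic at (-1/8) + ((3/8)*sqrt(7))*i and contributes nothing to the residue; only the rational part matters.
The factor ξ**2 + ξ/4 + 1 splits as (ξ - a)(ξ - a') with a = (-1/8) + ((3/8)*sqrt(7))*i, a' = (-1/8) - ((3/8)*sqrt(7))*i. At the order-1 pole a set g(ξ) = (ξ - a)*(rational part) = [-11/12] / (ξ - a').
Simple pole: residue = g(a) at a = (-1/8) + ((3/8)*sqrt(7))*i, which is ((11/63)*sqrt(7))*i.
List the singular points by increasing real part (a conjugate pair: the negative imaginary part first).


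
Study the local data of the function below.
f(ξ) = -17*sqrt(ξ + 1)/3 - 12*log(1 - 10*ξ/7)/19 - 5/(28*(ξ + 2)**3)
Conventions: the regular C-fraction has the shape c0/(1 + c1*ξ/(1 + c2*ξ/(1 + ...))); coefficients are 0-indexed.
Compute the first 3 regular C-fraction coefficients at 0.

The regular C-fraction coefficients are [-3823/672, -48457/145274, 50696678637/49276795526].

Taylor coefficients (expand at 0): a_0 = -3823/672, a_1 = -48457/25536, a_2 = 235831/178752.
c0 = a_0 = -3823/672. Peel one level at a time: if S = 1 + c*ξ/S' with S'(0) = 1, then c is the ξ-coefficient of S and S' = c*ξ/(S - 1).
S_1 = c0/f = 1 + (-48457/145274)*ξ + (50696678637/147731745532)*ξ^2 + ...; c1 = -48457/145274.
S_2 = c1*ξ/(S_1 - 1) = 1 + (50696678637/49276795526)*ξ + ...; c2 = 50696678637/49276795526.
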